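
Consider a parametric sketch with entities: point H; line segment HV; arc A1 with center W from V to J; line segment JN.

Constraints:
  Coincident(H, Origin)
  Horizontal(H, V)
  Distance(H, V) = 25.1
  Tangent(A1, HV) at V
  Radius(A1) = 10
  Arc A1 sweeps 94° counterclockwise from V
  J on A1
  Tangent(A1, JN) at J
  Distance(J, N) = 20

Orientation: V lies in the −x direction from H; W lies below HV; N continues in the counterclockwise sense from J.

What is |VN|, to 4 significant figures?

31.83

H is at the origin; H and V share the same y with |HV| = 25.1 and V on the −x side, so V = (-25.10, 0.000). Since A1 is tangent to HV there, WV ⟂ HV, so W = V + (0, -10) = (-25.10, -10.00). On A1, V sits at bearing 90° from W; a 94° counterclockwise sweep puts J at bearing 184°, so J = W + 10.0·(cos 184°, sin 184°) = (-35.08, -10.70). Since A1 is tangent to JN there, WJ ⟂ JN, so JN runs along (−sin 184°, cos 184°); with |JN| = 20.0, N = (-33.68, -30.65). Then |VN| = |N − V| = 31.83.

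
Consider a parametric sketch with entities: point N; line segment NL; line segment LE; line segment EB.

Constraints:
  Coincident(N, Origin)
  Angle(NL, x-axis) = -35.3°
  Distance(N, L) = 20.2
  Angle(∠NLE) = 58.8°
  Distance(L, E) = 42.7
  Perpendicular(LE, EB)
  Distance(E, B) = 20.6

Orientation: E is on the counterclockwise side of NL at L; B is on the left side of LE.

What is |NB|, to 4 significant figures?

32.41

∠NLE = 58.8°, so LE runs at -35.3° + (180° − 58.8°) = 85.90° from the x-axis; with |LE| = 42.7, E = L + 42.7·(cos 85.90°, sin 85.90°) = (19.54, 30.92). LE ⟂ EB; with |EB| = 20.6 on the left of LE, B = E + 20.6·(-0.9974, 0.07150) = (-1.008, 32.39). Then |NB| = |B − N| = 32.41.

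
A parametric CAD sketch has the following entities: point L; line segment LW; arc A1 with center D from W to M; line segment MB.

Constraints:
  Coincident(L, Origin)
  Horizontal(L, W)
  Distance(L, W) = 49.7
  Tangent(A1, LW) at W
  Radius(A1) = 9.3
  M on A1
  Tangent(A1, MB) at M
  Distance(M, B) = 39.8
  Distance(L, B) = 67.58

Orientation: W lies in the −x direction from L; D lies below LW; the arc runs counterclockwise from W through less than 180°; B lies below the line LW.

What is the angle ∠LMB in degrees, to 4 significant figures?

82.87°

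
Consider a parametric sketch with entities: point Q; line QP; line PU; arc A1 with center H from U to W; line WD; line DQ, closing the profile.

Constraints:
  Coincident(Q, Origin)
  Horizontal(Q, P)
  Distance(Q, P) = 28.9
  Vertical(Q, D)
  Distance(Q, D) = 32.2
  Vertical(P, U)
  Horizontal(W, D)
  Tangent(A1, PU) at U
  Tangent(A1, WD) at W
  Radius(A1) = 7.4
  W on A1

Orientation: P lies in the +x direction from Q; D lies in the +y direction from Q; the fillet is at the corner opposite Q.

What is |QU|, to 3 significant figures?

38.1

The virtual corner opposite Q is at (28.9, 32.2). The tangent condition forces HU to be normal to PU and since A1 is tangent to WD there, HW ⟂ WD, with radius 7.4, so the center H sits 7.4 in from both sides at H = (21.5, 24.8). That places the tangent points at U = (28.9, 24.8) on PU and W = (21.5, 32.2) on WD. Then |QU| = |U − Q| = 38.1.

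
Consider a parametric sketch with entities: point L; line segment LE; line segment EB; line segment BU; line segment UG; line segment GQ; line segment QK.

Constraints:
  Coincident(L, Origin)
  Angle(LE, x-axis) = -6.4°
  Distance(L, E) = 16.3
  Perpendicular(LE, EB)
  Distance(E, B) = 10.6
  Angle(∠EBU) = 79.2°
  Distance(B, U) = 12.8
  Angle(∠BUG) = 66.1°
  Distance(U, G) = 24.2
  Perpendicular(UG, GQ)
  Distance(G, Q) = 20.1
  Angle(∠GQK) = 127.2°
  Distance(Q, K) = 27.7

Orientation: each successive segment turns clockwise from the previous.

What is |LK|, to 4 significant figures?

44.65

L is at the origin; LE runs at -6.4° with length 16.3, so E = (16.20, -1.817). LE ⟂ EB, so EB runs at -96.40°; with |EB| = 10.6, B = (15.02, -12.35). ∠EBU = 79.2° gives BU at 162.8° from the x-axis; with |BU| = 12.8, U = (2.789, -8.566). ∠BUG = 66.1° gives UG at 48.90° from the x-axis; with |UG| = 24.2, G = (18.70, 9.670). UG ⟂ GQ, so GQ runs at -41.10°; with |GQ| = 20.1, Q = (33.84, -3.543). ∠GQK = 127.2° gives QK at -93.90° from the x-axis; with |QK| = 27.7, K = (31.96, -31.18). Then |LK| = |K − L| = 44.65.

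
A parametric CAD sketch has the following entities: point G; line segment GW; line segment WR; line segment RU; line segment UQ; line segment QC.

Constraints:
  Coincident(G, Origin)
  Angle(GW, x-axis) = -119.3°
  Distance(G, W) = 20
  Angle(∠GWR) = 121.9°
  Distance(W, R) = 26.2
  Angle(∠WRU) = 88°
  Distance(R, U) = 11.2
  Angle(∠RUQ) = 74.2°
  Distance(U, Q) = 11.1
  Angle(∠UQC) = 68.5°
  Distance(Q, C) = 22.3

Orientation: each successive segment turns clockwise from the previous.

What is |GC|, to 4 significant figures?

47.89

G is at the origin; GW runs at -119.3° with length 20.0, so W = (-9.788, -17.44). ∠GWR = 121.9° gives WR at -177.4° from the x-axis; with |WR| = 26.2, R = (-35.96, -18.63). ∠WRU = 88.0° gives RU at 90.60° from the x-axis; with |RU| = 11.2, U = (-36.08, -7.431). ∠RUQ = 74.2° gives UQ at -15.20° from the x-axis; with |UQ| = 11.1, Q = (-25.37, -10.34). ∠UQC = 68.5° gives QC at -126.7° from the x-axis; with |QC| = 22.3, C = (-38.69, -28.22). Then |GC| = |C − G| = 47.89.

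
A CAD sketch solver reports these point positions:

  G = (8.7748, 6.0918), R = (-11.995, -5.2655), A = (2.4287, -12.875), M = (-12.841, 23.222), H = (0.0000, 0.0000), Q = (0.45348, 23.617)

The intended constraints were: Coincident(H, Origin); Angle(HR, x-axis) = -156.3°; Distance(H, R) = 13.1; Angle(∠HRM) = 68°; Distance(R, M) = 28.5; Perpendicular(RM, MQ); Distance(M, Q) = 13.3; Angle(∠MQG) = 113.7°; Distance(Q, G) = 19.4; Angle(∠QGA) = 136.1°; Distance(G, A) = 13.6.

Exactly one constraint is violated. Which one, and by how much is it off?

Distance(G, A) = 13.6 — off by 6.40.

H = (0.00, 0.00) ✓; HR at -156.3° ✓; |HR| = 13.10 ✓; ∠HRM = 68.00° ✓; |RM| = 28.50 ✓; ∠(RM, MQ) = 90.00° ✓; |MQ| = 13.30 ✓; ∠MQG = 113.7° ✓; |QG| = 19.40 ✓; ∠QGA = 136.1° ✓; |GA| = 20.00 ✗.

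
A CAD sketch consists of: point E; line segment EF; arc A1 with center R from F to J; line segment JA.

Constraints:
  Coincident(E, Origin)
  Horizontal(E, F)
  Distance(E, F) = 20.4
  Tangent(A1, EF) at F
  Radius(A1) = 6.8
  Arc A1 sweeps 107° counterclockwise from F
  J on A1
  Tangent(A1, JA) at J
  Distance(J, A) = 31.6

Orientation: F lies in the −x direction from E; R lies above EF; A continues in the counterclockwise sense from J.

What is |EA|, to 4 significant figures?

45.35

E is at the origin; E and F share the same y with |EF| = 20.4 and F on the −x side, so F = (-20.40, 0.000). A1 meets EF tangentially, so RF is at right angles to EF, so R = F + (0, 6.8) = (-20.40, 6.800). On A1, F sits at bearing -90° from R; a 107° counterclockwise sweep puts J at bearing 17°, so J = R + 6.8·(cos 17°, sin 17°) = (-13.90, 8.788). The tangent condition forces RJ to be normal to JA, so JA runs along (−sin 17°, cos 17°); with |JA| = 31.6, A = (-23.14, 39.01). Then |EA| = |A − E| = 45.35.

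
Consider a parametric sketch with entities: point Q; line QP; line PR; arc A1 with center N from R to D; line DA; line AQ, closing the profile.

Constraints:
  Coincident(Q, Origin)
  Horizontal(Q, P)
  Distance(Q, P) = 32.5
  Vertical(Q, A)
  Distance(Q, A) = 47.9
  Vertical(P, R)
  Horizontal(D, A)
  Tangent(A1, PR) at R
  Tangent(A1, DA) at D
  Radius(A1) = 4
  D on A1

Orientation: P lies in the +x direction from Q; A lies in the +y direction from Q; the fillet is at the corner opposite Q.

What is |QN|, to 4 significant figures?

52.34

Q is at the origin; Q and P share the same y with |QP| = 32.5 and P on the +x side, so P = (32.50, 0.000). Q and A share the same x with |QA| = 47.9 and A on the +y side, so A = (0.000, 47.90). The virtual corner opposite Q is at (32.50, 47.90). Since A1 is tangent to PR there, NR ⟂ PR and since A1 is tangent to DA there, ND ⟂ DA, with radius 4.0, so the center N sits 4.0 in from both sides at N = (28.50, 43.90). Then |QN| = |N − Q| = 52.34.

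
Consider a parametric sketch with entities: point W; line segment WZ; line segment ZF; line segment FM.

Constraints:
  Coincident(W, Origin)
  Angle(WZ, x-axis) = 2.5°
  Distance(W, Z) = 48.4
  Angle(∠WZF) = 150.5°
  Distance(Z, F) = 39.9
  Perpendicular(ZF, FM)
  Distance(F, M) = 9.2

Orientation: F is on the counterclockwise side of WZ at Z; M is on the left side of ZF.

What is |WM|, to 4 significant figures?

83.32

∠WZF = 150.5°, so ZF runs at 2.5° + (180° − 150.5°) = 32.00° from the x-axis; with |ZF| = 39.9, F = Z + 39.9·(cos 32.00°, sin 32.00°) = (82.19, 23.25). ZF ⟂ FM; with |FM| = 9.2 on the left of ZF, M = F + 9.2·(-0.5299, 0.8480) = (77.32, 31.06). Then |WM| = |M − W| = 83.32.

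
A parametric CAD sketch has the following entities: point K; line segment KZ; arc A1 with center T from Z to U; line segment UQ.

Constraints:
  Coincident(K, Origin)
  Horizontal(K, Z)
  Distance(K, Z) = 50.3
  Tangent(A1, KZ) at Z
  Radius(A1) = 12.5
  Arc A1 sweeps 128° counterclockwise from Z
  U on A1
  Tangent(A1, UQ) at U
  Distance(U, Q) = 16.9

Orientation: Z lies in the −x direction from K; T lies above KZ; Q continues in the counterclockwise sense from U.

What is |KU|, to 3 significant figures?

45.2

Since A1 is tangent to KZ there, TZ ⟂ KZ, so T = Z + (0, 12.5) = (-50.3, 12.5). On A1, Z sits at bearing -90° from T; a 128° counterclockwise sweep puts U at bearing 38°, so U = T + 12.5·(cos 38°, sin 38°) = (-40.4, 20.2). Then |KU| = |U − K| = 45.2.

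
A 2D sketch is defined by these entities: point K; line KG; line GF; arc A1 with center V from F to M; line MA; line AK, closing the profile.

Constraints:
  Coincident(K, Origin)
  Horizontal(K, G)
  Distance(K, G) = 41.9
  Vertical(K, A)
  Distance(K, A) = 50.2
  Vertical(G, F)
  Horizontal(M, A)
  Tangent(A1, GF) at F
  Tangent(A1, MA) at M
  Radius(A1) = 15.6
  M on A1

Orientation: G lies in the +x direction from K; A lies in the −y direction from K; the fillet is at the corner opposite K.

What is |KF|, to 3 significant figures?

54.3

The virtual corner opposite K is at (41.9, -50.2). Tangency of A1 to GF means the radius VF is perpendicular to GF and since A1 is tangent to MA there, VM ⟂ MA, with radius 15.6, so the center V sits 15.6 in from both sides at V = (26.3, -34.6). That places the tangent points at F = (41.9, -34.6) on GF and M = (26.3, -50.2) on MA. Then |KF| = |F − K| = 54.3.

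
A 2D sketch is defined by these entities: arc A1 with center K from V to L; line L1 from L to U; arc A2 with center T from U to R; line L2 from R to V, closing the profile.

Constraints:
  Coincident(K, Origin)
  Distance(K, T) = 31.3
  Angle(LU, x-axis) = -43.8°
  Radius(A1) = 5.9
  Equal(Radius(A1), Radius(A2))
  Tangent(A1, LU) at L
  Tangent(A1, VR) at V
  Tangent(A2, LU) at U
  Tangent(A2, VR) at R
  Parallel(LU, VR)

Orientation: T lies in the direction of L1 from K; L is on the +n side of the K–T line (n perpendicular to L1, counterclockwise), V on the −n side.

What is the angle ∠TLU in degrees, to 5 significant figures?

10.675°

The slot axis is L1's direction at -43.8°, so u = (cos -43.8°, sin -43.8°) = (0.72176, -0.69214) and n = (−sin -43.8°, cos -43.8°) = (0.69214, 0.72176). K is at the origin and T lies 31.3 along u from K, so T = 31.3·u = (22.591, -21.664). Tangency of A1 to both parallel lines with radius 5.9 puts L and V at K ± 5.9·n: L = (4.0836, 4.2584), V = (-4.0836, -4.2584). Equal radii place U and R the same way about T: U = T + 5.9·n = (26.675, -17.406), R = T − 5.9·n = (18.507, -25.922). Then cos ∠TLU = LT·LU / (|LT||LU|), giving 10.675°.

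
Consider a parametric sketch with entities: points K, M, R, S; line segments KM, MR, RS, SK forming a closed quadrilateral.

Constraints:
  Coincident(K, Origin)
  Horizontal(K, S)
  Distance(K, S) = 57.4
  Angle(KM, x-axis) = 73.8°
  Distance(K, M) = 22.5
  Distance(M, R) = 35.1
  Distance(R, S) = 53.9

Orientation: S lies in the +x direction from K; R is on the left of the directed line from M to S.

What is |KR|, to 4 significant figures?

55.99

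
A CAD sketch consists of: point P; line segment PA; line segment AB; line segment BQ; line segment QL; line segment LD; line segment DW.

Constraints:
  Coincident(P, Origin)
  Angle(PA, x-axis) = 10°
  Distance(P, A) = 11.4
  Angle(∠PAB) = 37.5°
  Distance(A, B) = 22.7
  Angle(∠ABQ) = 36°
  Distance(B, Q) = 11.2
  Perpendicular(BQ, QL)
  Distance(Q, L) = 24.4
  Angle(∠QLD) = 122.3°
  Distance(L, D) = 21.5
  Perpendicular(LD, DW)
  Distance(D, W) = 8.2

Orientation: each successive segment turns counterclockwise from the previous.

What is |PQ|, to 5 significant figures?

4.6086

P is at the origin; PA runs at 10.0° with length 11.4, so A = (11.227, 1.9796). ∠PAB = 37.5° gives AB at 152.50° from the x-axis; with |AB| = 22.7, B = (-8.9083, 12.461). ∠ABQ = 36.0° gives BQ at -63.500° from the x-axis; with |BQ| = 11.2, Q = (-3.9109, 2.4380). Then |PQ| = |Q − P| = 4.6086.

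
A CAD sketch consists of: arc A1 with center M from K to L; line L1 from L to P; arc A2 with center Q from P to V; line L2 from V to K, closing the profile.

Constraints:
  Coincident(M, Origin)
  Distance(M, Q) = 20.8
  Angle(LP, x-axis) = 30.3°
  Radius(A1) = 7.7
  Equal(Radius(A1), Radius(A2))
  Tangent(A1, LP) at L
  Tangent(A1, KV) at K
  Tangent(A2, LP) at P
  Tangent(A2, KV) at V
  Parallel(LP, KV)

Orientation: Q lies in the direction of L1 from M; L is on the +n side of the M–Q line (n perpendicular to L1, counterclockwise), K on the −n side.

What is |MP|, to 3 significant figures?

22.2

Tangency of A1 to both parallel lines with radius 7.7 puts L and K at M ± 7.7·n: L = (-3.88, 6.65), K = (3.88, -6.65). Equal radii place P and V the same way about Q: P = Q + 7.7·n = (14.1, 17.1), V = Q − 7.7·n = (21.8, 3.85). Then |MP| = |P − M| = 22.2.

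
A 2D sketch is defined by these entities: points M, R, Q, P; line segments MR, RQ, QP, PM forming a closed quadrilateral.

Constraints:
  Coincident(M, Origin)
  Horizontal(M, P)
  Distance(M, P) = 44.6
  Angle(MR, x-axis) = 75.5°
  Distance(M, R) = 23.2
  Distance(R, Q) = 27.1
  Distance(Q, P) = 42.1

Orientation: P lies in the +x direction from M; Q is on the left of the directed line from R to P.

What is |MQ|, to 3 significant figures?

47.4

M is at the origin; M and P share the same y with |MP| = 44.6 and P in +x, so P = (44.6, 0). MR runs at 75.5° with |MR| = 23.2, so R = (5.81, 22.5). Q is determined by |RQ| = 27.1 and |QP| = 42.1 together: it lies at the intersection of circle(R, 27.1) and circle(P, 42.1). With |RP| = 44.8, the foot of the radical line on RP is 10.8 from R and the perpendicular offset is √(27.1² − 10.8²) = 24.8. Taking the left-of-RP solution: Q = (27.6, 38.5).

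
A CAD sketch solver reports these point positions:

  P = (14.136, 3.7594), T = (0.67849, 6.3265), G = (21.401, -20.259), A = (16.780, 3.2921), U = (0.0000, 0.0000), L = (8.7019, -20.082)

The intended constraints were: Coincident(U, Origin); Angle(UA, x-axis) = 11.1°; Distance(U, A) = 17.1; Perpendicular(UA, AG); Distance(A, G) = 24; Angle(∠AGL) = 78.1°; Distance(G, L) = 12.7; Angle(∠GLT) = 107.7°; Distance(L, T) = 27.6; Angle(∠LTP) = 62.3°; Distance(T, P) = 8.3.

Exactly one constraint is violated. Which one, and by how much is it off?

Distance(T, P) = 8.3 — off by 5.40.

U = (0.00, 0.00) ✓; UA at 11.10° ✓; |UA| = 17.10 ✓; ∠(UA, AG) = 90.00° ✓; |AG| = 24.00 ✓; ∠AGL = 78.10° ✓; |GL| = 12.70 ✓; ∠GLT = 107.7° ✓; |LT| = 27.60 ✓; ∠LTP = 62.30° ✓; |TP| = 13.70 ✗.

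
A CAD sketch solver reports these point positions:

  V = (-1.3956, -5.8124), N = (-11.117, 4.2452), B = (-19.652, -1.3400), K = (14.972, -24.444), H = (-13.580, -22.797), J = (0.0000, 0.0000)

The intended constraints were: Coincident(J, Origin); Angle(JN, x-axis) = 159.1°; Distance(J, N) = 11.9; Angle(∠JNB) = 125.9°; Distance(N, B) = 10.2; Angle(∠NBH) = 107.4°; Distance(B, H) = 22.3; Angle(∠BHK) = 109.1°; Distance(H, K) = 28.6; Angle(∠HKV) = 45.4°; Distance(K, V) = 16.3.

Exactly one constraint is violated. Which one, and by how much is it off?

Distance(K, V) = 16.3 — off by 8.50.

J = (0.00, 0.00) ✓; JN at 159.1° ✓; |JN| = 11.90 ✓; ∠JNB = 125.9° ✓; |NB| = 10.20 ✓; ∠NBH = 107.4° ✓; |BH| = 22.30 ✓; ∠BHK = 109.1° ✓; |HK| = 28.60 ✓; ∠HKV = 45.40° ✓; |KV| = 24.80 ✗.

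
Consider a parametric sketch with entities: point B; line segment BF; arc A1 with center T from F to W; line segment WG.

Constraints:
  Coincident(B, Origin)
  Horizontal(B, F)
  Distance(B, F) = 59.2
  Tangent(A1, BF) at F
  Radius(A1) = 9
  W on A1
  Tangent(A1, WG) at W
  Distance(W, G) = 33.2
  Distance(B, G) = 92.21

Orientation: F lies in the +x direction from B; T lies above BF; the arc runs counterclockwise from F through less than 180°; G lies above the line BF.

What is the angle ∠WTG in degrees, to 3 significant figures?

74.8°

Checks: |TW| = 9.000 ✓; ∠(TW, WG) = 90.00° ✓; |WG| = 33.20 ✓; |BG| = 92.21 ✓.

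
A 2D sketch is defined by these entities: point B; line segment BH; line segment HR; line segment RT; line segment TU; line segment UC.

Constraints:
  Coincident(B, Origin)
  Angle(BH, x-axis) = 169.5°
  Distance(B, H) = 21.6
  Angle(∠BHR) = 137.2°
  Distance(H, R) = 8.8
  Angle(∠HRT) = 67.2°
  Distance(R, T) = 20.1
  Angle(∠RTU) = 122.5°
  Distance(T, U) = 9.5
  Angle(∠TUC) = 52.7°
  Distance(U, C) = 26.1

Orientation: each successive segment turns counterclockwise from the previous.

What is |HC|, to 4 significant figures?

4.793

B is at the origin; BH runs at 169.5° with length 21.6, so H = (-21.24, 3.936). ∠BHR = 137.2° gives HR at -147.7° from the x-axis; with |HR| = 8.8, R = (-28.68, -0.7660). ∠HRT = 67.2° gives RT at -34.90° from the x-axis; with |RT| = 20.1, T = (-12.19, -12.27). ∠RTU = 122.5° gives TU at 22.60° from the x-axis; with |TU| = 9.5, U = (-3.421, -8.615). ∠TUC = 52.7° gives UC at 149.9° from the x-axis; with |UC| = 26.1, C = (-26.00, 4.474). Then |HC| = |C − H| = 4.793.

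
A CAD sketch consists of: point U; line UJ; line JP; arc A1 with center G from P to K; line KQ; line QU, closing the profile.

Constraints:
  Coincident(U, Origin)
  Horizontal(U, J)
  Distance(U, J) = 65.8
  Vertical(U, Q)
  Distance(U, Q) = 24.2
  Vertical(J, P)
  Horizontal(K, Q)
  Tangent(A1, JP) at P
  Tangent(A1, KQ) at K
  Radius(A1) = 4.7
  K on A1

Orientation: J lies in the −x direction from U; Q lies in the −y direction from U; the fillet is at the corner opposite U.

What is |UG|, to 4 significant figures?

64.14

U is at the origin; UJ is horizontal with |UJ| = 65.8 and J on the −x side, so J = (-65.80, 0.000). UQ is vertical with |UQ| = 24.2 and Q on the −y side, so Q = (0.000, -24.20). The virtual corner opposite U is at (-65.80, -24.20). A1 meets JP tangentially, so GP is at right angles to JP and the tangent condition forces GK to be normal to KQ, with radius 4.7, so the center G sits 4.7 in from both sides at G = (-61.10, -19.50). Then |UG| = |G − U| = 64.14.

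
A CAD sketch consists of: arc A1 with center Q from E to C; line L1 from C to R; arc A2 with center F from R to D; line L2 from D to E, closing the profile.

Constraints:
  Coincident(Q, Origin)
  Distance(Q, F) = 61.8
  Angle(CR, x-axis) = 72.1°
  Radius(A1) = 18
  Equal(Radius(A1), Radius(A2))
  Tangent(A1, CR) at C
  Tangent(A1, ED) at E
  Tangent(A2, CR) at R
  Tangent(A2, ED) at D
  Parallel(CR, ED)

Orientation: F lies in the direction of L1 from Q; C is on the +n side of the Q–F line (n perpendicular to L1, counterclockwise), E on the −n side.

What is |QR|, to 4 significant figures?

64.37

The slot axis is L1's direction at 72.1°, so u = (cos 72.1°, sin 72.1°) = (0.3074, 0.9516) and n = (−sin 72.1°, cos 72.1°) = (-0.9516, 0.3074). Q is at the origin and F lies 61.8 along u from Q, so F = 61.8·u = (18.99, 58.81). Tangency of A1 to both parallel lines with radius 18.0 puts C and E at Q ± 18.0·n: C = (-17.13, 5.532), E = (17.13, -5.532). Equal radii place R and D the same way about F: R = F + 18.0·n = (1.866, 64.34), D = F − 18.0·n = (36.12, 53.28). Then |QR| = |R − Q| = 64.37.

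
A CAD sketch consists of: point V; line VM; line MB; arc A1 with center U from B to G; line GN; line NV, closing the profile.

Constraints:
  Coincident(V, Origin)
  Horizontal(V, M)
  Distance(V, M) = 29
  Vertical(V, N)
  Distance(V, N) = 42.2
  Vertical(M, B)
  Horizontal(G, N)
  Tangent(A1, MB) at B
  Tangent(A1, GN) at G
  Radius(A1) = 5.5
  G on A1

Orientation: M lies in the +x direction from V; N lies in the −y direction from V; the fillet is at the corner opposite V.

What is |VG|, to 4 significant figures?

48.30

V is at the origin; V and M share the same y with |VM| = 29.0 and M on the +x side, so M = (29.00, 0.000). V and N share the same x with |VN| = 42.2 and N on the −y side, so N = (0.000, -42.20). The virtual corner opposite V is at (29.00, -42.20). Tangency of A1 to MB means the radius UB is perpendicular to MB and A1 meets GN tangentially, so UG is at right angles to GN, with radius 5.5, so the center U sits 5.5 in from both sides at U = (23.50, -36.70). That places the tangent points at B = (29.00, -36.70) on MB and G = (23.50, -42.20) on GN. Then |VG| = |G − V| = 48.30.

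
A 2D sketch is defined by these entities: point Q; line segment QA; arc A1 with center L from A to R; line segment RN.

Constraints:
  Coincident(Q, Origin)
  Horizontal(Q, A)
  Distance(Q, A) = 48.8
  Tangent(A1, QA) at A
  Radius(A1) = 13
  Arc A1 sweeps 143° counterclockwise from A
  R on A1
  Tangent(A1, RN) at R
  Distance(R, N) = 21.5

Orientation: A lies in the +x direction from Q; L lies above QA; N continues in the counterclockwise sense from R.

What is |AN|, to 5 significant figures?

37.505

On A1, A sits at bearing -90° from L; a 143° counterclockwise sweep puts R at bearing 53°, so R = L + 13.0·(cos 53°, sin 53°) = (56.624, 23.382). A1 meets RN tangentially, so LR is at right angles to RN, so RN runs along (−sin 53°, cos 53°); with |RN| = 21.5, N = (39.453, 36.321). Then |AN| = |N − A| = 37.505.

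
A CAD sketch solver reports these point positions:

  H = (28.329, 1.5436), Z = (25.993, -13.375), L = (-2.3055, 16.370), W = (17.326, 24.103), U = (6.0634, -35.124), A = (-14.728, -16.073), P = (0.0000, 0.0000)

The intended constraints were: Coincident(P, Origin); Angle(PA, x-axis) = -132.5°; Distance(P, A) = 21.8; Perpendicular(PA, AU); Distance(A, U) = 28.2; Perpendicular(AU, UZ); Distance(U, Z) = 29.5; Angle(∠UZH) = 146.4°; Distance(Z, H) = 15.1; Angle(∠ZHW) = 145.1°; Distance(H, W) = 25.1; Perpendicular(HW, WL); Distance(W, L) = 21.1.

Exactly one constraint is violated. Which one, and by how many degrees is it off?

Perpendicular(HW, WL) — off by 4.50°.

P = (0.00, 0.00) ✓; PA at -132.5° ✓; |PA| = 21.80 ✓; ∠(PA, AU) = 90.00° ✓; |AU| = 28.20 ✓; ∠(AU, UZ) = 90.00° ✓; |UZ| = 29.50 ✓; ∠UZH = 146.4° ✓; |ZH| = 15.10 ✓; ∠ZHW = 145.1° ✓; |HW| = 25.10 ✓; ∠(HW, WL) = 85.50° ✗; |WL| = 21.10 ✓.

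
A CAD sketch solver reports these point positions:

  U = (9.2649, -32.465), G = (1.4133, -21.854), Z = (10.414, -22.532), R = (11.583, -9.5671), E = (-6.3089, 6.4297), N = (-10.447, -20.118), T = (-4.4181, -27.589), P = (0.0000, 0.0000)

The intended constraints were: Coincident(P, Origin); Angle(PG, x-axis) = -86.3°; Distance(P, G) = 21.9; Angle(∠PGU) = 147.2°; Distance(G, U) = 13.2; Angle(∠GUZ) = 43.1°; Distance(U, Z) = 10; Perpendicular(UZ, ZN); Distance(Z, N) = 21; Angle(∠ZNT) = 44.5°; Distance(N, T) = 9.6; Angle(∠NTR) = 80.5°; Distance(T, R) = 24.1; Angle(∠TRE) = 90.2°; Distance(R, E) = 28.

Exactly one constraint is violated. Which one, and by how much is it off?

Distance(R, E) = 28 — off by 4.00.

P = (0.00, 0.00) ✓; PG at -86.30° ✓; |PG| = 21.90 ✓; ∠PGU = 147.2° ✓; |GU| = 13.20 ✓; ∠GUZ = 43.10° ✓; |UZ| = 9.999 ✓; ∠(UZ, ZN) = 90.00° ✓; |ZN| = 21.00 ✓; ∠ZNT = 44.50° ✓; |NT| = 9.600 ✓; ∠NTR = 80.50° ✓; |TR| = 24.10 ✓; ∠TRE = 90.20° ✓; |RE| = 24.00 ✗.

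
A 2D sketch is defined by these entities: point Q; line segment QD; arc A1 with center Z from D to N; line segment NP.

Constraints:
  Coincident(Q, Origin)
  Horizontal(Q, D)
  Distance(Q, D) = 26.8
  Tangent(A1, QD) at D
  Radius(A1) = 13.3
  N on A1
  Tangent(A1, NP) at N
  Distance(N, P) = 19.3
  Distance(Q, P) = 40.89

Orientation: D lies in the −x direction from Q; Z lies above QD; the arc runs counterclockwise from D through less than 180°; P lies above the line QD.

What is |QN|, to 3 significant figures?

22.3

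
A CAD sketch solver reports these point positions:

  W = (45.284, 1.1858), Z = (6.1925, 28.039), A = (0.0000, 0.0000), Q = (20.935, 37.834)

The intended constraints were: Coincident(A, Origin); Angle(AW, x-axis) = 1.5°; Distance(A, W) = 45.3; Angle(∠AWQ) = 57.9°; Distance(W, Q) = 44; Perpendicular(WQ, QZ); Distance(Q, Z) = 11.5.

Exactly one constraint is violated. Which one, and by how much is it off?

Distance(Q, Z) = 11.5 — off by 6.20.

A = (0.00, 0.00) ✓; AW at 1.500° ✓; |AW| = 45.30 ✓; ∠AWQ = 57.90° ✓; |WQ| = 44.00 ✓; ∠(WQ, QZ) = 90.00° ✓; |QZ| = 17.70 ✗.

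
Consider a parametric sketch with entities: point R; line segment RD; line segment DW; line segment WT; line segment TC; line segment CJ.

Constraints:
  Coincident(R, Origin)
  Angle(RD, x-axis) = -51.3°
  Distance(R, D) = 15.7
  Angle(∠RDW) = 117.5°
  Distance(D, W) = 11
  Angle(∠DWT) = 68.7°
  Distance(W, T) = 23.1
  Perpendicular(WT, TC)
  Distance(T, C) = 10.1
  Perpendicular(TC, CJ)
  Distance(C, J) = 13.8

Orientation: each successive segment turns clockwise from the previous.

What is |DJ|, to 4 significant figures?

5.306

R is at the origin; RD runs at -51.3° with length 15.7, so D = (9.816, -12.25). ∠RDW = 117.5° gives DW at -113.8° from the x-axis; with |DW| = 11.0, W = (5.377, -22.32). ∠DWT = 68.7° gives WT at 134.9° from the x-axis; with |WT| = 23.1, T = (-10.93, -5.955). WT ⟂ TC, so TC runs at 44.90°; with |TC| = 10.1, C = (-3.774, 1.175). TC is perpendicular to CJ, so CJ runs at -45.10°; with |CJ| = 13.8, J = (5.967, -8.600). Then |DJ| = |J − D| = 5.306.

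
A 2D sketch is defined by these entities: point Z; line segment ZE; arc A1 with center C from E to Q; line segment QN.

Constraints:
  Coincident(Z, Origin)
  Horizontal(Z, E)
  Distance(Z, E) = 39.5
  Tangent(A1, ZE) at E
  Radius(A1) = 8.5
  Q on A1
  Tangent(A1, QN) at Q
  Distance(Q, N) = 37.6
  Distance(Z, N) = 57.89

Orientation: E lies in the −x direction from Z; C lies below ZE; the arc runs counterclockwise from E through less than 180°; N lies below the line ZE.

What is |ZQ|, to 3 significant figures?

48.8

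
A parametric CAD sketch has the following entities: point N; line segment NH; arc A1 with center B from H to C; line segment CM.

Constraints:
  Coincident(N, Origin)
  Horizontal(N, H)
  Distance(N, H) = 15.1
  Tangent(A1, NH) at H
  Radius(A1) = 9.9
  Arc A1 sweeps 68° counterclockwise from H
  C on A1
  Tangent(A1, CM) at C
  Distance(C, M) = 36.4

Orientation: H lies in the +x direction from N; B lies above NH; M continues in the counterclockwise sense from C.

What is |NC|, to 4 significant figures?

25.06

N is at the origin; NH is horizontal with |NH| = 15.1 and H on the +x side, so H = (15.10, 0.000). The tangent condition forces BH to be normal to NH, so B = H + (0, 9.9) = (15.10, 9.900). On A1, H sits at bearing -90° from B; a 68° counterclockwise sweep puts C at bearing -22°, so C = B + 9.9·(cos -22°, sin -22°) = (24.28, 6.191). Then |NC| = |C − N| = 25.06.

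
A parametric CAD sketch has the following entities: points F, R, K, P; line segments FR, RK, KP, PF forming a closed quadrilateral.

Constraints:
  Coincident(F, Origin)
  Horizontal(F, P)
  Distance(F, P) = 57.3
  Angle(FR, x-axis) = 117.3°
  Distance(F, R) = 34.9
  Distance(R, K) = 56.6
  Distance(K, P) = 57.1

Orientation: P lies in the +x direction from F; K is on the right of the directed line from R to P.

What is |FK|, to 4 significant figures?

22.20

F is at the origin; FP is horizontal with |FP| = 57.3 and P in +x, so P = (57.3, 0). FR runs at 117.3° with |FR| = 34.9, so R = (-16.01, 31.01). K is determined by |RK| = 56.6 and |KP| = 57.1 together: it lies at the intersection of circle(R, 56.6) and circle(P, 57.1). With |RP| = 79.60, the foot of the radical line on RP is 39.44 from R and the perpendicular offset is √(56.6² − 39.44²) = 40.59. Taking the right-of-RP solution: K = (4.501, -21.74).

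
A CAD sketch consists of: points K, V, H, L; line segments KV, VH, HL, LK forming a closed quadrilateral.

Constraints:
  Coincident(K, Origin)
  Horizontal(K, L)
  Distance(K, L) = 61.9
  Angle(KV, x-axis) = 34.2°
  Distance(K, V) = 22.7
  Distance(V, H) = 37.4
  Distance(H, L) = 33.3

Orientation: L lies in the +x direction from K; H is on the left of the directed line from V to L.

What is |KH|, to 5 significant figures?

60.064

K is at the origin; KL is horizontal with |KL| = 61.9 and L in +x, so L = (61.9, 0). KV runs at 34.2° with |KV| = 22.7, so V = (18.775, 12.759). H is determined by |VH| = 37.4 and |HL| = 33.3 together: it lies at the intersection of circle(V, 37.4) and circle(L, 33.3). With |VL| = 44.973, the foot of the radical line on VL is 25.709 from V and the perpendicular offset is √(37.4² − 25.709²) = 27.162. Taking the left-of-VL solution: H = (51.134, 31.512).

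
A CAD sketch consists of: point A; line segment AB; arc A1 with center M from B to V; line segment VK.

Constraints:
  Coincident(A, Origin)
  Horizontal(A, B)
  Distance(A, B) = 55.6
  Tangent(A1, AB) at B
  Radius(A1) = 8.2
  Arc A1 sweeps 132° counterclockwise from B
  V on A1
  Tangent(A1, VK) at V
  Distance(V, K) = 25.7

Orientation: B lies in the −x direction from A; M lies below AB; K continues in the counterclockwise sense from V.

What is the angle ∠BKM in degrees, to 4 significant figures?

5.595°

A is at the origin; A and B share the same y with |AB| = 55.6 and B on the −x side, so B = (-55.60, 0.000). Since A1 is tangent to AB there, MB ⟂ AB, so M = B + (0, -8.2) = (-55.60, -8.200). On A1, B sits at bearing 90° from M; a 132° counterclockwise sweep puts V at bearing 222°, so V = M + 8.2·(cos 222°, sin 222°) = (-61.69, -13.69). Since A1 is tangent to VK there, MV ⟂ VK, so VK runs along (−sin 222°, cos 222°); with |VK| = 25.7, K = (-44.50, -32.79). Then cos ∠BKM = KB·KM / (|KB||KM|), giving 5.595°.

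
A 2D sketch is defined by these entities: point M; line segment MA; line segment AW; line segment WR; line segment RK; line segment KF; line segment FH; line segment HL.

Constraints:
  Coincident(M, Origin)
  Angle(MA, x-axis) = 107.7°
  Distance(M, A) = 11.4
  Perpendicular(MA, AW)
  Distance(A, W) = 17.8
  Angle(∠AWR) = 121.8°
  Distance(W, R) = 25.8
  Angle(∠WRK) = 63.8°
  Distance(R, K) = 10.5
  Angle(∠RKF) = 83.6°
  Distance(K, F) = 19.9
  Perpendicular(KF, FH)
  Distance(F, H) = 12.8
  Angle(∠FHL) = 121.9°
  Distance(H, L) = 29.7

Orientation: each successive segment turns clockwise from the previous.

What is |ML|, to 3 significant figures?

52.3

M is at the origin; MA runs at 107.7° with length 11.4, so A = (-3.47, 10.9). MA is perpendicular to AW, so AW runs at 17.7°; with |AW| = 17.8, W = (13.5, 16.3). ∠AWR = 121.8° gives WR at -40.5° from the x-axis; with |WR| = 25.8, R = (33.1, -0.484). ∠WRK = 63.8° gives RK at -157° from the x-axis; with |RK| = 10.5, K = (23.5, -4.64). ∠RKF = 83.6° gives KF at 107° from the x-axis; with |KF| = 19.9, F = (17.7, 14.4). The perpendicularity gives FH at right angles to KF, so FH runs at 16.9°; with |FH| = 12.8, H = (29.9, 18.1). ∠FHL = 121.9° gives HL at -41.2° from the x-axis; with |HL| = 29.7, L = (52.3, -1.44). Then |ML| = |L − M| = 52.3.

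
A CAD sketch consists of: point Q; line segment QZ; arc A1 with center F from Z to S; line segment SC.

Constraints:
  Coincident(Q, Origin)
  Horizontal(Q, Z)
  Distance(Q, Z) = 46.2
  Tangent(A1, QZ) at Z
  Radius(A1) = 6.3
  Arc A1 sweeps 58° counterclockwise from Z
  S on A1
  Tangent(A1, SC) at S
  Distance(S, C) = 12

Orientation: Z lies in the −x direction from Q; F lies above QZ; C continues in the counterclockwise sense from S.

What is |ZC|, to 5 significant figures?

17.594

Q is at the origin; Q and Z share the same y with |QZ| = 46.2 and Z on the −x side, so Z = (-46.200, 0.0000). A1 meets QZ tangentially, so FZ is at right angles to QZ, so F = Z + (0, 6.3) = (-46.200, 6.3000). On A1, Z sits at bearing -90° from F; a 58° counterclockwise sweep puts S at bearing -32°, so S = F + 6.3·(cos -32°, sin -32°) = (-40.857, 2.9615). Since A1 is tangent to SC there, FS ⟂ SC, so SC runs along (−sin -32°, cos -32°); with |SC| = 12.0, C = (-34.498, 13.138). Then |ZC| = |C − Z| = 17.594.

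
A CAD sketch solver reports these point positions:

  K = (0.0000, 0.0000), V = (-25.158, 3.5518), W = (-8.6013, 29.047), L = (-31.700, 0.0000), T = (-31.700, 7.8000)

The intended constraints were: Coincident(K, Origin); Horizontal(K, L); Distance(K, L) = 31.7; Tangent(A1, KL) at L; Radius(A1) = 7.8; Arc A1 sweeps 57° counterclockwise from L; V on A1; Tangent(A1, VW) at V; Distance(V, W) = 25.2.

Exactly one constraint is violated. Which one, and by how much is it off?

Distance(V, W) = 25.2 — off by 5.20.

K = (0.00, 0.00) ✓; K.y = 0.00, L.y = 0.00 ✓; |KL| = 31.70 ✓; ∠(TL, LK) = 90.00° ✓; |TL| = 7.800 ✓; bearing(T→V) − bearing(T→L) = 57.00° ✓; |TV| = 7.800 ✓; ∠(TV, VW) = 90.00° ✓; |VW| = 30.40 ✗.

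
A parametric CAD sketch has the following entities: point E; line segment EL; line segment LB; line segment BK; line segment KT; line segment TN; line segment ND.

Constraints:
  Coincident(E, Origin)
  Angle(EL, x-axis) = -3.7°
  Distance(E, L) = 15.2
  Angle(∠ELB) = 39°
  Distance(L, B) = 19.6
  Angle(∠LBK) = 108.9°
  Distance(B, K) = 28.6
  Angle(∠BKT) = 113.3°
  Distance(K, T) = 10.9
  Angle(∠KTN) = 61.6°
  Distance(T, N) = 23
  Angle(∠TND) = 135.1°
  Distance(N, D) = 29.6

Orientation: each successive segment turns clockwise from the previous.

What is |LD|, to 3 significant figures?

33.4

∠KTN = 61.6° gives TN at -40.9° from the x-axis; with |TN| = 23.0, N = (-4.28, 0.00548). ∠TND = 135.1° gives ND at -85.8° from the x-axis; with |ND| = 29.6, D = (-2.11, -29.5). Then |LD| = |D − L| = 33.4.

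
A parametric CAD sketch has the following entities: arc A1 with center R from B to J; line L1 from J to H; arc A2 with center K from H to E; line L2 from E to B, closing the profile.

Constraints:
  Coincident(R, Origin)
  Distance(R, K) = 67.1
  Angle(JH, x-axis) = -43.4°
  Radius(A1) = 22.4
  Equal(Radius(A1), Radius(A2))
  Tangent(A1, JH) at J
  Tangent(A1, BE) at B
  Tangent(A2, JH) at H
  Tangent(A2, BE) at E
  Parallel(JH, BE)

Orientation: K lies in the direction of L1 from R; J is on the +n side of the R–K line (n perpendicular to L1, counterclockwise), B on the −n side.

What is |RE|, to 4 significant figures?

70.74

Tangency of A1 to both parallel lines with radius 22.4 puts J and B at R ± 22.4·n: J = (15.39, 16.28), B = (-15.39, -16.28). Equal radii place H and E the same way about K: H = K + 22.4·n = (64.14, -29.83), E = K − 22.4·n = (33.36, -62.38). Then |RE| = |E − R| = 70.74.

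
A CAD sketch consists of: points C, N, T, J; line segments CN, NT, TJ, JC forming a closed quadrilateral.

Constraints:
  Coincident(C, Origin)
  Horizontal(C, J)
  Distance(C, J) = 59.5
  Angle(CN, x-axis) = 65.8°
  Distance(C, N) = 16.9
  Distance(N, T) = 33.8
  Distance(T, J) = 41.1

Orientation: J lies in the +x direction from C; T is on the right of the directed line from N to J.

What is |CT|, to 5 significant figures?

26.156

C is at the origin; C and J share the same y with |CJ| = 59.5 and J in +x, so J = (59.5, 0). CN runs at 65.8° with |CN| = 16.9, so N = (6.9277, 15.415). T is determined by |NT| = 33.8 and |TJ| = 41.1 together: it lies at the intersection of circle(N, 33.8) and circle(J, 41.1). With |NJ| = 54.786, the foot of the radical line on NJ is 22.403 from N and the perpendicular offset is √(33.8² − 22.403²) = 25.309. Taking the right-of-NJ solution: T = (21.304, -15.175).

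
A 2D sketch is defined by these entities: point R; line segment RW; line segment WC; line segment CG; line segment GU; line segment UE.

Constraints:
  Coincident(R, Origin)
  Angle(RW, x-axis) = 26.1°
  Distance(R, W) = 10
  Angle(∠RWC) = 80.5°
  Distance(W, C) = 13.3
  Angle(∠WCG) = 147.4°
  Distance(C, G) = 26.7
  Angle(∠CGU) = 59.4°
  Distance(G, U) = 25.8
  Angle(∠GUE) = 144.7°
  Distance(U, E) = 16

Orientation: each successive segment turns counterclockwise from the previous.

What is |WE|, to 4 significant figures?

23.85

R is at the origin; RW runs at 26.1° with length 10.0, so W = (8.980, 4.399). ∠RWC = 80.5° gives WC at 125.6° from the x-axis; with |WC| = 13.3, C = (1.238, 15.21). ∠WCG = 147.4° gives CG at 158.2° from the x-axis; with |CG| = 26.7, G = (-23.55, 25.13). ∠CGU = 59.4° gives GU at -81.20° from the x-axis; with |GU| = 25.8, U = (-19.61, -0.3671). ∠GUE = 144.7° gives UE at -45.90° from the x-axis; with |UE| = 16.0, E = (-8.471, -11.86). Then |WE| = |E − W| = 23.85.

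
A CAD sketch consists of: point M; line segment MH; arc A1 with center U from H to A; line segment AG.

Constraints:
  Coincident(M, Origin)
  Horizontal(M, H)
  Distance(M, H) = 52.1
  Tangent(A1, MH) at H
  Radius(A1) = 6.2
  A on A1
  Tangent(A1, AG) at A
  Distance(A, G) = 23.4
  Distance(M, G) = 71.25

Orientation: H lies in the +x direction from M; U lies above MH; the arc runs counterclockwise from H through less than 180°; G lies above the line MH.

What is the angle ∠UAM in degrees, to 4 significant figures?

25.42°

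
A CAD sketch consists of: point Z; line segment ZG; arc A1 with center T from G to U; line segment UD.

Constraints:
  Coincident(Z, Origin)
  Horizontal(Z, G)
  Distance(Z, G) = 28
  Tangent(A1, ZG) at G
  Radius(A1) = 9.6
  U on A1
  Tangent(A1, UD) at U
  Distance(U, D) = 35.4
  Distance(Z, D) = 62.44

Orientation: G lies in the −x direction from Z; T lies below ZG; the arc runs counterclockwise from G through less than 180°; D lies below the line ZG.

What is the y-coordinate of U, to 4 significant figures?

-6.877

Checks: |ZG| = 28.00 ✓; |TU| = 9.600 ✓; ∠(TU, UD) = 90.00° ✓; |UD| = 35.40 ✓; |ZD| = 62.44 ✓.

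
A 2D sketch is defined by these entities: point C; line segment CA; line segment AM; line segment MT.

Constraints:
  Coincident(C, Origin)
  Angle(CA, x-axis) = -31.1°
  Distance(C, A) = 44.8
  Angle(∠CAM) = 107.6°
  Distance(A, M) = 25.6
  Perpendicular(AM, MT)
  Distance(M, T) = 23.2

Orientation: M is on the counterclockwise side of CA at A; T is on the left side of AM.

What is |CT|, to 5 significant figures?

43.735

C is at the origin; CA runs at -31.1° with length 44.8, so A = 44.8·(cos -31.1°, sin -31.1°) = (38.361, -23.141). ∠CAM = 107.6°, so AM runs at -31.1° + (180° − 107.6°) = 41.300° from the x-axis; with |AM| = 25.6, M = A + 25.6·(cos 41.300°, sin 41.300°) = (57.593, -6.2447). AM ⟂ MT; with |MT| = 23.2 on the left of AM, T = M + 23.2·(-0.66000, 0.75126) = (42.281, 11.185). Then |CT| = |T − C| = 43.735.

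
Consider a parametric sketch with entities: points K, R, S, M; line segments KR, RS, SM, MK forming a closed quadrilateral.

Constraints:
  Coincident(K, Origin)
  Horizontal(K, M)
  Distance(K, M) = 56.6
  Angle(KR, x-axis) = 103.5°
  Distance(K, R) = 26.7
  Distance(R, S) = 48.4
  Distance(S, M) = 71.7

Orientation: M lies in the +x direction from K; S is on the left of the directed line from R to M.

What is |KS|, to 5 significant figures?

68.156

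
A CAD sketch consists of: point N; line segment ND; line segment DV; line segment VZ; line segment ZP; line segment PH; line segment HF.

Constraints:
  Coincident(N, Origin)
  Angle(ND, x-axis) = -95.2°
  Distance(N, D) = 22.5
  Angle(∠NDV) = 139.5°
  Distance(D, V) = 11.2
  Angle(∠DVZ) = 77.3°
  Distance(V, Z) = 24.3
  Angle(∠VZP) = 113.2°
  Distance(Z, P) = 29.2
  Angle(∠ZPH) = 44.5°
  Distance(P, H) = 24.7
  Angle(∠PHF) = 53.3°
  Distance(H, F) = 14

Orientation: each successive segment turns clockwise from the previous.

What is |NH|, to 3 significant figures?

10.2

N is at the origin; ND runs at -95.2° with length 22.5, so D = (-2.04, -22.4). ∠NDV = 139.5° gives DV at -136° from the x-axis; with |DV| = 11.2, V = (-10.1, -30.2). ∠DVZ = 77.3° gives VZ at 122° from the x-axis; with |VZ| = 24.3, Z = (-22.8, -9.53). ∠VZP = 113.2° gives ZP at 54.8° from the x-axis; with |ZP| = 29.2, P = (-5.96, 14.3). ∠ZPH = 44.5° gives PH at -80.7° from the x-axis; with |PH| = 24.7, H = (-1.96, -10.0). Then |NH| = |H − N| = 10.2.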